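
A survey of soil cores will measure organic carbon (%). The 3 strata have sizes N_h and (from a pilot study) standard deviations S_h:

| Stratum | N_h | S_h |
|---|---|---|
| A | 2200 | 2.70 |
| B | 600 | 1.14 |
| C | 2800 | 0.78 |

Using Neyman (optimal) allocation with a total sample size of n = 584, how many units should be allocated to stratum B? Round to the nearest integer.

45

Neyman allocation: n_h = n · N_h S_h / Σ N_i S_i, with n = 584.
  stratum A: N_h·S_h = 2200·2.70 = 5940.00
  stratum B: N_h·S_h = 600·1.14 = 684.00
  stratum C: N_h·S_h = 2800·0.78 = 2184.00
Σ N_h S_h = 8808.00
n for stratum B = 584·684.00/8808.00 = 45.351 → 45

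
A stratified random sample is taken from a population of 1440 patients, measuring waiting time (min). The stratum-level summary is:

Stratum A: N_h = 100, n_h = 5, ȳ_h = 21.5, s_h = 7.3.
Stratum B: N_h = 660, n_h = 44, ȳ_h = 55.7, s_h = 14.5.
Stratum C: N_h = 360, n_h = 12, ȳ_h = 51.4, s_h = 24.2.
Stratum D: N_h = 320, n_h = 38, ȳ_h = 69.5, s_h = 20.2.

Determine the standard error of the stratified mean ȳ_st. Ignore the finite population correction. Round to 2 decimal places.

V̂(ȳ_st) = Σ W_h² s_h²/n_h, with W_h = N_h/N and N = 1440:
  stratum A: (100/1440)²·7.3²/5 = 0.0513985
  stratum B: (660/1440)²·14.5²/44 = 1.0038
  stratum C: (360/1440)²·24.2²/12 = 3.05021
  stratum D: (320/1440)²·20.2²/38 = 0.530266
V̂(ȳ_st) = 4.63567
SE(ȳ_st) = √4.63567 = 2.15306

SE(ȳ_st) ≈ 2.15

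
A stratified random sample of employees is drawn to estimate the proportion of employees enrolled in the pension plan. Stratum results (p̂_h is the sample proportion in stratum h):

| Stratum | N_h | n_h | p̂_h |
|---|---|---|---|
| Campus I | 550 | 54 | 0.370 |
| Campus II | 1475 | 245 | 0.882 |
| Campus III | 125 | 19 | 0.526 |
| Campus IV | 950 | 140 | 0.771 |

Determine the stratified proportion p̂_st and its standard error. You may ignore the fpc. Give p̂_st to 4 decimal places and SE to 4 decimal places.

p̂_st ≈ 0.7428, SE ≈ 0.0194

N = 3100; stratum weights W_h = N_h/N.
p̂_st = Σ W_h p̂_h = (550·0.370 + 1475·0.882 + 125·0.526 + 950·0.771)/3100 = 0.74279
V̂(p̂_st) = Σ W_h² p̂_h(1−p̂_h)/(n_h−1):
  stratum Campus I: (550/3100)²·0.370·0.630/53 = 0.000138442
  stratum Campus II: (1475/3100)²·0.882·0.118/244 = 9.65654e-05
  stratum Campus III: (125/3100)²·0.526·0.474/18 = 2.2521e-05
  stratum Campus IV: (950/3100)²·0.771·0.229/139 = 0.000119289
V̂(p̂_st) = 0.000376817; SE = √V̂ = 0.0194118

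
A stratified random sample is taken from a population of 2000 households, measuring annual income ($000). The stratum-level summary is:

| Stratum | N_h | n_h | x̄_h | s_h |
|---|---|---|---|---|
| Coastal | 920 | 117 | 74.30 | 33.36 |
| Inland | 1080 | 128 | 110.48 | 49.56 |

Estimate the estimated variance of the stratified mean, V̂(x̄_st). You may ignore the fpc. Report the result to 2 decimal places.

V̂(x̄_st) = Σ W_h² s_h²/n_h, with W_h = N_h/N and N = 2000:
  stratum Coastal: (920/2000)²·33.36²/117 = 2.01271
  stratum Inland: (1080/2000)²·49.56²/128 = 5.59552
V̂(x̄_st) = 7.60823

V̂(x̄_st) ≈ 7.61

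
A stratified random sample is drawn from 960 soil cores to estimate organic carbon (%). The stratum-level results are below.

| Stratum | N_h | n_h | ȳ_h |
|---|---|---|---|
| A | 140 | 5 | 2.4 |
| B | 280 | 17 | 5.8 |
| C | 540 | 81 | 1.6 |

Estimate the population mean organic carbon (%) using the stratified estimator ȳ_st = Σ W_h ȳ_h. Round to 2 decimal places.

ȳ_st ≈ 2.94

N = Σ N_h = 960. Stratum weights W_h = N_h/N.
ȳ_st = (140·2.4 + 280·5.8 + 540·1.6) / 960 = 2.9417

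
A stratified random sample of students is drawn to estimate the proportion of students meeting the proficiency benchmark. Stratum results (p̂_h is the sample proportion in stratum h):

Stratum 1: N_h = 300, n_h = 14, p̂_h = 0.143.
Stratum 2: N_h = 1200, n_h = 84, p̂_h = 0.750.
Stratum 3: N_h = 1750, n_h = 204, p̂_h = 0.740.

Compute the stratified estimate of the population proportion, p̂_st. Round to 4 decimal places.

p̂_st ≈ 0.6886

N = 3250; stratum weights W_h = N_h/N.
p̂_st = Σ W_h p̂_h = (300·0.143 + 1200·0.750 + 1750·0.740)/3250 = 0.68858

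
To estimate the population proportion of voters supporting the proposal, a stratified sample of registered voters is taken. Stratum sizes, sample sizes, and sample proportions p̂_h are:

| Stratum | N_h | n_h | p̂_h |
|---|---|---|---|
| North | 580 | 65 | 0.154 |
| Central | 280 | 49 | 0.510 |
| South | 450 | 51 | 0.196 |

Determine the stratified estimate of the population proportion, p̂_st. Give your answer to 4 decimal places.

N = 1310; stratum weights W_h = N_h/N.
p̂_st = Σ W_h p̂_h = (580·0.154 + 280·0.510 + 450·0.196)/1310 = 0.24452

p̂_st ≈ 0.2445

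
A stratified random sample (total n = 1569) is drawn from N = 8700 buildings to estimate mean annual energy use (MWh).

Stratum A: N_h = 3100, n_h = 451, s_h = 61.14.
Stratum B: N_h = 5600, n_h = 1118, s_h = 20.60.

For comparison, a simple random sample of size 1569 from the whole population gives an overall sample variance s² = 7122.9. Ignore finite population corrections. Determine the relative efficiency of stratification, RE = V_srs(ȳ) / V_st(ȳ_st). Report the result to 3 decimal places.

RE ≈ 3.753

V̂(ȳ_st) = Σ W_h² s_h²/n_h, with W_h = N_h/N and N = 8700:
  stratum A: (3100/8700)²·61.14²/451 = 1.05235
  stratum B: (5600/8700)²·20.60²/1118 = 0.157264
V_st = 1.20961
V_srs = s²/n = 7122.9/1569 = 4.53977
Relative efficiency = V_srs / V_st = 4.53977/1.20961 = 3.7531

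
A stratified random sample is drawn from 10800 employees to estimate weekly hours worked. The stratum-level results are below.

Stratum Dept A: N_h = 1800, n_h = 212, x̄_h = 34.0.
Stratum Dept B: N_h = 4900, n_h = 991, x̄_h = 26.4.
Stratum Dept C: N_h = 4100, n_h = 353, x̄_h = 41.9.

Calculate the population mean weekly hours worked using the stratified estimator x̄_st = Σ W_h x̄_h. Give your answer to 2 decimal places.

N = Σ N_h = 10800. Stratum weights W_h = N_h/N.
x̄_st = (1800·34.0 + 4900·26.4 + 4100·41.9) / 10800 = 33.5509

x̄_st ≈ 33.55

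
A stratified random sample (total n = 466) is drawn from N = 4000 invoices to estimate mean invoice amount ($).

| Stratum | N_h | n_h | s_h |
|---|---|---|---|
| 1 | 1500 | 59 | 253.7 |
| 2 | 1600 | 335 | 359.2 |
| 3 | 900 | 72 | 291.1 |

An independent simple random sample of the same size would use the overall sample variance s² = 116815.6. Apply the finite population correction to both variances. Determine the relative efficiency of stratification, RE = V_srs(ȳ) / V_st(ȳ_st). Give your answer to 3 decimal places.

V̂(ȳ_st) = Σ W_h² (1 − n_h/N_h) s_h²/n_h, with W_h = N_h/N and N = 4000:
  stratum 1: (1500/4000)²·(1 − 59/1500)·253.7²/59 = 147.375
  stratum 2: (1600/4000)²·(1 − 335/1600)·359.2²/335 = 48.7212
  stratum 3: (900/4000)²·(1 − 72/900)·291.1²/72 = 54.8157
V_st = 250.912
V_srs = (1 − 466/4000)·116815.6/466 = 221.473
Relative efficiency = V_srs / V_st = 221.473/250.912 = 0.8827

RE ≈ 0.883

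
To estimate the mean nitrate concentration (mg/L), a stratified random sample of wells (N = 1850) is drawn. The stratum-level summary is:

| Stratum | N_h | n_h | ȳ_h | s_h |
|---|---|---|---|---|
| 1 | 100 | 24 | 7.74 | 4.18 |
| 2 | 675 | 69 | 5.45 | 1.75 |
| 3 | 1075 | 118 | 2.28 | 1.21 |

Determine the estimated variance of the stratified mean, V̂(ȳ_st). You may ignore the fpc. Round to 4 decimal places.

V̂(ȳ_st) = Σ W_h² s_h²/n_h, with W_h = N_h/N and N = 1850:
  stratum 1: (100/1850)²·4.18²/24 = 0.00212715
  stratum 2: (675/1850)²·1.75²/69 = 0.00590869
  stratum 3: (1075/1850)²·1.21²/118 = 0.0041895
V̂(ȳ_st) = 0.0122253

V̂(ȳ_st) ≈ 0.0122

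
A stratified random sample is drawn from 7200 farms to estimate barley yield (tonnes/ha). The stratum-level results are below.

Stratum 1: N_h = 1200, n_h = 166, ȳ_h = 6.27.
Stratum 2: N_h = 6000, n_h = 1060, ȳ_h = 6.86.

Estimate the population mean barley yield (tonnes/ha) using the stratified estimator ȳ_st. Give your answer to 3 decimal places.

N = Σ N_h = 7200. Stratum weights W_h = N_h/N.
ȳ_st = (1200·6.27 + 6000·6.86) / 7200 = 6.76167

ȳ_st ≈ 6.762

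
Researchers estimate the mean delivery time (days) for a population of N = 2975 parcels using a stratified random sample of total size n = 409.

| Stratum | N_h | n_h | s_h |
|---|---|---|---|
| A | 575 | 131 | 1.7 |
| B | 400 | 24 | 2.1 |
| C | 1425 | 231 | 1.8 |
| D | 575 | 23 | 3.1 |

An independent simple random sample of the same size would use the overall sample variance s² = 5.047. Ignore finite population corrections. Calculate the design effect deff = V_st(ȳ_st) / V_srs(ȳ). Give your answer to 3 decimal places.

V̂(ȳ_st) = Σ W_h² s_h²/n_h, with W_h = N_h/N and N = 2975:
  stratum A: (575/2975)²·1.7²/131 = 0.000824116
  stratum B: (400/2975)²·2.1²/24 = 0.0033218
  stratum C: (1425/2975)²·1.8²/231 = 0.00321802
  stratum D: (575/2975)²·3.1²/23 = 0.0156084
V_st = 0.0229723
V_srs = s²/n = 5.047/409 = 0.0123399
deff = V_st / V_srs = 0.0229723/0.0123399 = 1.8616

deff ≈ 1.862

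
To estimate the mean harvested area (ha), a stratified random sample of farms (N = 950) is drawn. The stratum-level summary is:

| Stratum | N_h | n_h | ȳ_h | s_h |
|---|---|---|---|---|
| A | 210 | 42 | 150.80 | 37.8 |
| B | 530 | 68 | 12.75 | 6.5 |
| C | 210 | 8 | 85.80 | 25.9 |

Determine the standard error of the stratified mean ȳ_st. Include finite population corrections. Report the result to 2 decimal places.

SE(ȳ_st) ≈ 2.33

V̂(ȳ_st) = Σ W_h² (1 − n_h/N_h) s_h²/n_h, with W_h = N_h/N and N = 950:
  stratum A: (210/950)²·(1 − 42/210)·37.8²/42 = 1.32989
  stratum B: (530/950)²·(1 − 68/530)·6.5²/68 = 0.168573
  stratum C: (210/950)²·(1 − 8/210)·25.9²/8 = 3.94124
V̂(ȳ_st) = 5.4397
SE(ȳ_st) = √5.4397 = 2.33232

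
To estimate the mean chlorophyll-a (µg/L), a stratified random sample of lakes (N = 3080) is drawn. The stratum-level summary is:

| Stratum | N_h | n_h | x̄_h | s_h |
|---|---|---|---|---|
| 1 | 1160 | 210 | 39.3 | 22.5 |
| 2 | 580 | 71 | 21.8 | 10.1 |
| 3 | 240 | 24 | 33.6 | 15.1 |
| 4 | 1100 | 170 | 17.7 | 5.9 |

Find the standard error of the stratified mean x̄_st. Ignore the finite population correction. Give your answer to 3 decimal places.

SE(x̄_st) ≈ 0.690

V̂(x̄_st) = Σ W_h² s_h²/n_h, with W_h = N_h/N and N = 3080:
  stratum 1: (1160/3080)²·22.5²/210 = 0.341948
  stratum 2: (580/3080)²·10.1²/71 = 0.0509494
  stratum 3: (240/3080)²·15.1²/24 = 0.0576851
  stratum 4: (1100/3080)²·5.9²/170 = 0.0261179
V̂(x̄_st) = 0.476701
SE(x̄_st) = √0.476701 = 0.690435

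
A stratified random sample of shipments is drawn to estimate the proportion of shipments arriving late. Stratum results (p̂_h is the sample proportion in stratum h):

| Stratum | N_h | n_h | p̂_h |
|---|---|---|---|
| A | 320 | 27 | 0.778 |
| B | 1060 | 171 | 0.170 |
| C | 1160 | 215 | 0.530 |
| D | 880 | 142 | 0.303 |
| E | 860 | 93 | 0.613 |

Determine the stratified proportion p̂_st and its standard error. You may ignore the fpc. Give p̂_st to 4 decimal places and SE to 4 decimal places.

N = 4280; stratum weights W_h = N_h/N.
p̂_st = Σ W_h p̂_h = (320·0.778 + 1060·0.170 + 1160·0.530 + 880·0.303 + 860·0.613)/4280 = 0.42939
V̂(p̂_st) = Σ W_h² p̂_h(1−p̂_h)/(n_h−1):
  stratum A: (320/4280)²·0.778·0.222/26 = 3.7134e-05
  stratum B: (1060/4280)²·0.170·0.830/170 = 5.09099e-05
  stratum C: (1160/4280)²·0.530·0.470/214 = 8.55044e-05
  stratum D: (880/4280)²·0.303·0.697/141 = 6.3319e-05
  stratum E: (860/4280)²·0.613·0.387/92 = 0.00010411
V̂(p̂_st) = 0.000340977; SE = √V̂ = 0.0184656

p̂_st ≈ 0.4294, SE ≈ 0.0185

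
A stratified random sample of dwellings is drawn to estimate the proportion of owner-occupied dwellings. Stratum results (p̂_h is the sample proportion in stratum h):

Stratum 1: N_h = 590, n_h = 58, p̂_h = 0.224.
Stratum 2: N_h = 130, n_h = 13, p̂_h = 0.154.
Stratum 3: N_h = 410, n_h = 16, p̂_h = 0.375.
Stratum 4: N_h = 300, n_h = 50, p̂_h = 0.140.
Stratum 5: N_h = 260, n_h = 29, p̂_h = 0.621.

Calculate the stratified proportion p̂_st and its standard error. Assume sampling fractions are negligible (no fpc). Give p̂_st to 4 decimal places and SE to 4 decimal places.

N = 1690; stratum weights W_h = N_h/N.
p̂_st = Σ W_h p̂_h = (590·0.224 + 130·0.154 + 410·0.375 + 300·0.140 + 260·0.621)/1690 = 0.30141
V̂(p̂_st) = Σ W_h² p̂_h(1−p̂_h)/(n_h−1):
  stratum 1: (590/1690)²·0.224·0.776/57 = 0.000371677
  stratum 2: (130/1690)²·0.154·0.846/12 = 6.42426e-05
  stratum 3: (410/1690)²·0.375·0.625/15 = 0.000919633
  stratum 4: (300/1690)²·0.140·0.860/49 = 7.74283e-05
  stratum 5: (260/1690)²·0.621·0.379/28 = 0.000198951
V̂(p̂_st) = 0.00163193; SE = √V̂ = 0.0403972

p̂_st ≈ 0.3014, SE ≈ 0.0404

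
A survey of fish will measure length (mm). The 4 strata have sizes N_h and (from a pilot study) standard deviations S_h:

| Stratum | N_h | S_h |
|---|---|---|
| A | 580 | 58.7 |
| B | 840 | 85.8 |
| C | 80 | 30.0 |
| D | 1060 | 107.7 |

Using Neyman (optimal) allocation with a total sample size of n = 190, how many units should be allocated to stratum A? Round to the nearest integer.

Neyman allocation: n_h = n · N_h S_h / Σ N_i S_i, with n = 190.
  stratum A: N_h·S_h = 580·58.7 = 34046.00
  stratum B: N_h·S_h = 840·85.8 = 72072.00
  stratum C: N_h·S_h = 80·30.0 = 2400.00
  stratum D: N_h·S_h = 1060·107.7 = 114162.00
Σ N_h S_h = 222680.00
n for stratum A = 190·34046.00/222680.00 = 29.049 → 29

29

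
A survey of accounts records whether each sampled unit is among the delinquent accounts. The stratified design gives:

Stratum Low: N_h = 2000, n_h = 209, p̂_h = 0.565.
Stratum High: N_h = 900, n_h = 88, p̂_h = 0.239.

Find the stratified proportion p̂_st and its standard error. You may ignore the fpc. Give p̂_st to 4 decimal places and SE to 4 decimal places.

N = 2900; stratum weights W_h = N_h/N.
p̂_st = Σ W_h p̂_h = (2000·0.565 + 900·0.239)/2900 = 0.46383
V̂(p̂_st) = Σ W_h² p̂_h(1−p̂_h)/(n_h−1):
  stratum Low: (2000/2900)²·0.565·0.435/208 = 0.000562003
  stratum High: (900/2900)²·0.239·0.761/87 = 0.00020135
V̂(p̂_st) = 0.000763353; SE = √V̂ = 0.0276288

p̂_st ≈ 0.4638, SE ≈ 0.0276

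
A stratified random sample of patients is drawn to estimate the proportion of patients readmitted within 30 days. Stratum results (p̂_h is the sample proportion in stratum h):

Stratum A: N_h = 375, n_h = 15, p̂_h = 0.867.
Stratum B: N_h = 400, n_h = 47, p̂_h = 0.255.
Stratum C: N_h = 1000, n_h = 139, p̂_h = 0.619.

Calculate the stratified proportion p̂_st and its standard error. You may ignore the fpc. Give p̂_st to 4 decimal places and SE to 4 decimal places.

p̂_st ≈ 0.5894, SE ≈ 0.0335

N = 1775; stratum weights W_h = N_h/N.
p̂_st = Σ W_h p̂_h = (375·0.867 + 400·0.255 + 1000·0.619)/1775 = 0.58937
V̂(p̂_st) = Σ W_h² p̂_h(1−p̂_h)/(n_h−1):
  stratum A: (375/1775)²·0.867·0.133/14 = 0.000367628
  stratum B: (400/1775)²·0.255·0.745/46 = 0.000209731
  stratum C: (1000/1775)²·0.619·0.381/138 = 0.000542425
V̂(p̂_st) = 0.00111978; SE = √V̂ = 0.0334632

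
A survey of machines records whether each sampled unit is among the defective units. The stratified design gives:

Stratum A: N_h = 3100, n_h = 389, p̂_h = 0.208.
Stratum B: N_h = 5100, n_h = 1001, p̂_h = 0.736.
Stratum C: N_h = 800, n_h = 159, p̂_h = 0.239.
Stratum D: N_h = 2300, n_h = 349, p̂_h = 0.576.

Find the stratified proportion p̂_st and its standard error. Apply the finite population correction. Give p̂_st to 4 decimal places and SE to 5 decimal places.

N = 11300; stratum weights W_h = N_h/N.
p̂_st = Σ W_h p̂_h = (3100·0.208 + 5100·0.736 + 800·0.239 + 2300·0.576)/11300 = 0.52340
V̂(p̂_st) = Σ W_h² (1 − n_h/N_h) p̂_h(1−p̂_h)/(n_h−1):
  stratum A: (3100/11300)²·(1 − 389/3100)·0.208·0.792/388 = 2.79442e-05
  stratum B: (5100/11300)²·(1 − 1001/5100)·0.736·0.264/1000 = 3.18107e-05
  stratum C: (800/11300)²·(1 − 159/800)·0.239·0.761/158 = 4.62292e-06
  stratum D: (2300/11300)²·(1 − 349/2300)·0.576·0.424/348 = 2.46625e-05
V̂(p̂_st) = 8.90403e-05; SE = √V̂ = 0.00943612

p̂_st ≈ 0.5234, SE ≈ 0.00944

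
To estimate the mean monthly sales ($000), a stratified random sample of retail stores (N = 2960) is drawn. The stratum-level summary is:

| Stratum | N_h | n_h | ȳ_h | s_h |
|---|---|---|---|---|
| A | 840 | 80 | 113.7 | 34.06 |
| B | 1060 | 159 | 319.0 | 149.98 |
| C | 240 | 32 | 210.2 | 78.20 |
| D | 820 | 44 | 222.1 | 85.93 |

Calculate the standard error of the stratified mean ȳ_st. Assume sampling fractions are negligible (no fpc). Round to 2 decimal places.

SE(ȳ_st) ≈ 5.78

V̂(ȳ_st) = Σ W_h² s_h²/n_h, with W_h = N_h/N and N = 2960:
  stratum A: (840/2960)²·34.06²/80 = 1.16782
  stratum B: (1060/2960)²·149.98²/159 = 18.1425
  stratum C: (240/2960)²·78.20²/32 = 1.25633
  stratum D: (820/2960)²·85.93²/44 = 12.879
V̂(ȳ_st) = 33.4456
SE(ȳ_st) = √33.4456 = 5.78322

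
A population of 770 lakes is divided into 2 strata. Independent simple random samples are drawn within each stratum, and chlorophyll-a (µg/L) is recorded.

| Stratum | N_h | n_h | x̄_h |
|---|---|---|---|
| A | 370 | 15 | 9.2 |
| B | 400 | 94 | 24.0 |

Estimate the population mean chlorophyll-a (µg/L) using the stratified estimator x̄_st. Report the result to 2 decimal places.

N = Σ N_h = 770. Stratum weights W_h = N_h/N.
x̄_st = (370·9.2 + 400·24.0) / 770 = 16.8883

x̄_st ≈ 16.89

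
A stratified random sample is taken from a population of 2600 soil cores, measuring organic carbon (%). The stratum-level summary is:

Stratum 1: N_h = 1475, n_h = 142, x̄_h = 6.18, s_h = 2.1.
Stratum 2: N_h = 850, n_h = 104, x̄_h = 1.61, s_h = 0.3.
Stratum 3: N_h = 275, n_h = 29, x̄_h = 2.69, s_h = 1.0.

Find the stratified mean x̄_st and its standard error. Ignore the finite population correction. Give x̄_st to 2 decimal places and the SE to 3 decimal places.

x̄_st = Σ W_h x̄_h = (1475·6.18 + 850·1.61 + 275·2.69)/2600 = 4.31683
V̂(x̄_st) = Σ W_h² s_h²/n_h, with W_h = N_h/N and N = 2600:
  stratum 1: (1475/2600)²·2.1²/142 = 0.00999511
  stratum 2: (850/2600)²·0.3²/104 = 9.24912e-05
  stratum 3: (275/2600)²·1.0²/29 = 0.000385763
V̂(x̄_st) = 0.0104734
SE(x̄_st) = √0.0104734 = 0.102339

x̄_st ≈ 4.32, SE ≈ 0.102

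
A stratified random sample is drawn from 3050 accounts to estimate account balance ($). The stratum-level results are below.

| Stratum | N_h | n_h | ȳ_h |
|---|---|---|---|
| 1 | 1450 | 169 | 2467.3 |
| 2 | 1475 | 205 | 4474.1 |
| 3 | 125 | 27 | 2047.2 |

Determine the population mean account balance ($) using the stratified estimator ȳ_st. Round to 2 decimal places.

ȳ_st ≈ 3420.58

N = Σ N_h = 3050. Stratum weights W_h = N_h/N.
ȳ_st = (1450·2467.3 + 1475·4474.1 + 125·2047.2) / 3050 = 3420.5844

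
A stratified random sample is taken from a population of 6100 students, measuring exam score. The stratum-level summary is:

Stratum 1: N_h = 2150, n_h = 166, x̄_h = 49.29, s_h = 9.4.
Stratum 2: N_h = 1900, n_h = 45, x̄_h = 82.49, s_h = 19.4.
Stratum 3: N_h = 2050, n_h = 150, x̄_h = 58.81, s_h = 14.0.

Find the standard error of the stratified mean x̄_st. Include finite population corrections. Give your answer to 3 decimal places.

SE(x̄_st) ≈ 0.995

V̂(x̄_st) = Σ W_h² (1 − n_h/N_h) s_h²/n_h, with W_h = N_h/N and N = 6100:
  stratum 1: (2150/6100)²·(1 − 166/2150)·9.4²/166 = 0.0610194
  stratum 2: (1900/6100)²·(1 − 45/1900)·19.4²/45 = 0.792189
  stratum 3: (2050/6100)²·(1 − 150/2050)·14.0²/150 = 0.136777
V̂(x̄_st) = 0.989985
SE(x̄_st) = √0.989985 = 0.99498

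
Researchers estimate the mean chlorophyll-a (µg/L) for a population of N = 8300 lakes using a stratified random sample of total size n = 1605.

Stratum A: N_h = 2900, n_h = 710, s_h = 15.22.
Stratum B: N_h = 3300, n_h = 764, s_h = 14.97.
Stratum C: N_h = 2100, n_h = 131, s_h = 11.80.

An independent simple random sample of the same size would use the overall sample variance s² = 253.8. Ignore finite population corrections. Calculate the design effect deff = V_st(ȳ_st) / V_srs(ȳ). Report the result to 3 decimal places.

deff ≈ 0.975

V̂(ȳ_st) = Σ W_h² s_h²/n_h, with W_h = N_h/N and N = 8300:
  stratum A: (2900/8300)²·15.22²/710 = 0.03983
  stratum B: (3300/8300)²·14.97²/764 = 0.0463684
  stratum C: (2100/8300)²·11.80²/131 = 0.0680417
V_st = 0.15424
V_srs = s²/n = 253.8/1605 = 0.158131
deff = V_st / V_srs = 0.15424/0.158131 = 0.9754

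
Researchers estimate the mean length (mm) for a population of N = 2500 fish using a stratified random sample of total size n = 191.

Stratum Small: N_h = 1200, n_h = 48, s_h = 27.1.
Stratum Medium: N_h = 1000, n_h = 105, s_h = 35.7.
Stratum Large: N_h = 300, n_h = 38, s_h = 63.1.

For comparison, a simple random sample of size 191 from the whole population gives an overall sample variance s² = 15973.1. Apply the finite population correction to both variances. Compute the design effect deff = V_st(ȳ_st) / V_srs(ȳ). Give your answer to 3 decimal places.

V̂(ȳ_st) = Σ W_h² (1 − n_h/N_h) s_h²/n_h, with W_h = N_h/N and N = 2500:
  stratum Small: (1200/2500)²·(1 − 48/1200)·27.1²/48 = 3.38416
  stratum Medium: (1000/2500)²·(1 − 105/1000)·35.7²/105 = 1.73816
  stratum Large: (300/2500)²·(1 − 38/300)·63.1²/38 = 1.3177
V_st = 6.44003
V_srs = (1 − 191/2500)·15973.1/191 = 77.2396
deff = V_st / V_srs = 6.44003/77.2396 = 0.0834

deff ≈ 0.083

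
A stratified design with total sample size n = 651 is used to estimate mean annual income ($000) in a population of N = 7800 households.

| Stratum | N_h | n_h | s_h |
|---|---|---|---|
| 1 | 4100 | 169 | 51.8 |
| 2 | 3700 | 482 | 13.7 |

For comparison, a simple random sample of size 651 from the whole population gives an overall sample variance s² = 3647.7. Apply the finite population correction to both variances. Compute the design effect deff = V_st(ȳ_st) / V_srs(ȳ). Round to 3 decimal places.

V̂(ȳ_st) = Σ W_h² (1 − n_h/N_h) s_h²/n_h, with W_h = N_h/N and N = 7800:
  stratum 1: (4100/7800)²·(1 − 169/4100)·51.8²/169 = 4.20601
  stratum 2: (3700/7800)²·(1 − 482/3700)·13.7²/482 = 0.0762066
V_st = 4.28222
V_srs = (1 − 651/7800)·3647.7/651 = 5.13557
deff = V_st / V_srs = 4.28222/5.13557 = 0.8338

deff ≈ 0.834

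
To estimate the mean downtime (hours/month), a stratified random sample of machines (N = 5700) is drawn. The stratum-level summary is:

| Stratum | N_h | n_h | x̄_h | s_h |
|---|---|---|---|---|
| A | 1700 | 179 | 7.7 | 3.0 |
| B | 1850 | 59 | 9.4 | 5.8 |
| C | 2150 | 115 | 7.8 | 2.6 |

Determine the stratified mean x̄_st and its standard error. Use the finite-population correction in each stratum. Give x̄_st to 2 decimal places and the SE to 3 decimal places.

x̄_st ≈ 8.29, SE ≈ 0.265

x̄_st = Σ W_h x̄_h = (1700·7.7 + 1850·9.4 + 2150·7.8)/5700 = 8.28947
V̂(x̄_st) = Σ W_h² (1 − n_h/N_h) s_h²/n_h, with W_h = N_h/N and N = 5700:
  stratum A: (1700/5700)²·(1 − 179/1700)·3.0²/179 = 0.00400145
  stratum B: (1850/5700)²·(1 − 59/1850)·5.8²/59 = 0.0581462
  stratum C: (2150/5700)²·(1 − 115/2150)·2.6²/115 = 0.00791593
V̂(x̄_st) = 0.0700636
SE(x̄_st) = √0.0700636 = 0.264695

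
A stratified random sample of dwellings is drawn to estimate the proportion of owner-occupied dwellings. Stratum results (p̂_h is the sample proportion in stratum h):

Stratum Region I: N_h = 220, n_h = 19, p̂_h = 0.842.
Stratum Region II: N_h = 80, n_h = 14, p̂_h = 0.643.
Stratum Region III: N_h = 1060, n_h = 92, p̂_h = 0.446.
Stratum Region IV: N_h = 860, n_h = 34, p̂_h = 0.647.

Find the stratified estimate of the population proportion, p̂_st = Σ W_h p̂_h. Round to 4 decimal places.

N = 2220; stratum weights W_h = N_h/N.
p̂_st = Σ W_h p̂_h = (220·0.842 + 80·0.643 + 1060·0.446 + 860·0.647)/2220 = 0.57021

p̂_st ≈ 0.5702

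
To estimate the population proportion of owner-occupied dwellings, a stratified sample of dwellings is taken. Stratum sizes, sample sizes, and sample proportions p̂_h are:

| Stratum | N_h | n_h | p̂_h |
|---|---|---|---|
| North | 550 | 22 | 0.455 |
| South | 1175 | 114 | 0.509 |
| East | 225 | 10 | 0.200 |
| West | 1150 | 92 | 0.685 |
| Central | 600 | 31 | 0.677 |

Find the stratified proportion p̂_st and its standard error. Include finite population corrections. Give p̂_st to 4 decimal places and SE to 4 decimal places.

p̂_st ≈ 0.5641, SE ≈ 0.0301

N = 3700; stratum weights W_h = N_h/N.
p̂_st = Σ W_h p̂_h = (550·0.455 + 1175·0.509 + 225·0.200 + 1150·0.685 + 600·0.677)/3700 = 0.56413
V̂(p̂_st) = Σ W_h² (1 − n_h/N_h) p̂_h(1−p̂_h)/(n_h−1):
  stratum North: (550/3700)²·(1 − 22/550)·0.455·0.545/21 = 0.000250485
  stratum South: (1175/3700)²·(1 − 114/1175)·0.509·0.491/113 = 0.000201405
  stratum East: (225/3700)²·(1 − 10/225)·0.200·0.800/9 = 6.28196e-05
  stratum West: (1150/3700)²·(1 − 92/1150)·0.685·0.315/91 = 0.000210737
  stratum Central: (600/3700)²·(1 − 31/600)·0.677·0.323/30 = 0.000181773
V̂(p̂_st) = 0.00090722; SE = √V̂ = 0.0301201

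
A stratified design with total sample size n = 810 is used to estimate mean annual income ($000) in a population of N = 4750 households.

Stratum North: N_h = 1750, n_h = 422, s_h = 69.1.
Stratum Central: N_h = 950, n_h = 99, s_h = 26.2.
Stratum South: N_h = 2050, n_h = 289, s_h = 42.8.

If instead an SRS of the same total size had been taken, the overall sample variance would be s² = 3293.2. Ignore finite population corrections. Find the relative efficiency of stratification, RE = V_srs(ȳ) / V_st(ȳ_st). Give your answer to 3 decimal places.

V̂(ȳ_st) = Σ W_h² s_h²/n_h, with W_h = N_h/N and N = 4750:
  stratum North: (1750/4750)²·69.1²/422 = 1.53579
  stratum Central: (950/4750)²·26.2²/99 = 0.277349
  stratum South: (2050/4750)²·42.8²/289 = 1.18062
V_st = 2.99376
V_srs = s²/n = 3293.2/810 = 4.06568
Relative efficiency = V_srs / V_st = 4.06568/2.99376 = 1.3581

RE ≈ 1.358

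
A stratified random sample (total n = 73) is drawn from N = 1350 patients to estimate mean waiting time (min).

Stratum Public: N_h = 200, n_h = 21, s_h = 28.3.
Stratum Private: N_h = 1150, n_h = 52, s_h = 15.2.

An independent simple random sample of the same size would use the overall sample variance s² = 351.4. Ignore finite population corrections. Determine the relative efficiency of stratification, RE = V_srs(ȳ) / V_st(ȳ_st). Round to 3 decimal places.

RE ≈ 1.185

V̂(ȳ_st) = Σ W_h² s_h²/n_h, with W_h = N_h/N and N = 1350:
  stratum Public: (200/1350)²·28.3²/21 = 0.83704
  stratum Private: (1150/1350)²·15.2²/52 = 3.22413
V_st = 4.06117
V_srs = s²/n = 351.4/73 = 4.8137
Relative efficiency = V_srs / V_st = 4.8137/4.06117 = 1.1853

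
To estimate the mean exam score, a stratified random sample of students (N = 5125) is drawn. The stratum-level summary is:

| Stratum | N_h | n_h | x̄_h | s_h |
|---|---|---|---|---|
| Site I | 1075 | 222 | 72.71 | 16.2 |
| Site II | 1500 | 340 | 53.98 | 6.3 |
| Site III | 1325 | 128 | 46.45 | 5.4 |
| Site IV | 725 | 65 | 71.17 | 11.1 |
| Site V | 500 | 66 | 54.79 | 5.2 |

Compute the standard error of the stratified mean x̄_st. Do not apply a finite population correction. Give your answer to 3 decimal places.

SE(x̄_st) ≈ 0.345

V̂(x̄_st) = Σ W_h² s_h²/n_h, with W_h = N_h/N and N = 5125:
  stratum Site I: (1075/5125)²·16.2²/222 = 0.0520123
  stratum Site II: (1500/5125)²·6.3²/340 = 0.00999993
  stratum Site III: (1325/5125)²·5.4²/128 = 0.0152273
  stratum Site IV: (725/5125)²·11.1²/65 = 0.0379333
  stratum Site V: (500/5125)²·5.2²/66 = 0.00389955
V̂(x̄_st) = 0.119072
SE(x̄_st) = √0.119072 = 0.345069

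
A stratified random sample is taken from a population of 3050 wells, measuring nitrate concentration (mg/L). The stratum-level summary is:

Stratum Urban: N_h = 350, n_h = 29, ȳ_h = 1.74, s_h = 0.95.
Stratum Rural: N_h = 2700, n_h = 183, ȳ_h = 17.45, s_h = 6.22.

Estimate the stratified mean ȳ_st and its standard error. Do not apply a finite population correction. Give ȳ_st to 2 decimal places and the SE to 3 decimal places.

ȳ_st = Σ W_h ȳ_h = (350·1.74 + 2700·17.45)/3050 = 15.64721
V̂(ȳ_st) = Σ W_h² s_h²/n_h, with W_h = N_h/N and N = 3050:
  stratum Urban: (350/3050)²·0.95²/29 = 0.000409813
  stratum Rural: (2700/3050)²·6.22²/183 = 0.165675
V̂(ȳ_st) = 0.166085
SE(ȳ_st) = √0.166085 = 0.407535

ȳ_st ≈ 15.65, SE ≈ 0.408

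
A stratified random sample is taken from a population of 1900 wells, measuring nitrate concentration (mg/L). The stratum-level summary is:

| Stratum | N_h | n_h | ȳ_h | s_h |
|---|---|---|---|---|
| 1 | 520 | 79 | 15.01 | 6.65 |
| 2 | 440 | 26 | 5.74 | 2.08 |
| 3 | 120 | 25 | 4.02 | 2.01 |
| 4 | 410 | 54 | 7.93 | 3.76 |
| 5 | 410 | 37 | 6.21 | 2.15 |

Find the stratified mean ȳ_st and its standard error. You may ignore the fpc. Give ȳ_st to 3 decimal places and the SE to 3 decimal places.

ȳ_st ≈ 8.742, SE ≈ 0.264

ȳ_st = Σ W_h ȳ_h = (520·15.01 + 440·5.74 + 120·4.02 + 410·7.93 + 410·6.21)/1900 = 8.74242
V̂(ȳ_st) = Σ W_h² s_h²/n_h, with W_h = N_h/N and N = 1900:
  stratum 1: (520/1900)²·6.65²/79 = 0.0419291
  stratum 2: (440/1900)²·2.08²/26 = 0.00892383
  stratum 3: (120/1900)²·2.01²/25 = 0.000644625
  stratum 4: (410/1900)²·3.76²/54 = 0.0121911
  stratum 5: (410/1900)²·2.15²/37 = 0.00581749
V̂(ȳ_st) = 0.0695062
SE(ȳ_st) = √0.0695062 = 0.26364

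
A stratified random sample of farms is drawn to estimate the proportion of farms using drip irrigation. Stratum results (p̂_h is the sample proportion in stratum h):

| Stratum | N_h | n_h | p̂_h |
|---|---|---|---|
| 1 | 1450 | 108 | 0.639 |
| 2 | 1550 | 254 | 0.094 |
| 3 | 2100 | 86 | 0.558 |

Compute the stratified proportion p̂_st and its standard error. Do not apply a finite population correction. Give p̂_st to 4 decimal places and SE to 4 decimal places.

N = 5100; stratum weights W_h = N_h/N.
p̂_st = Σ W_h p̂_h = (1450·0.639 + 1550·0.094 + 2100·0.558)/5100 = 0.44001
V̂(p̂_st) = Σ W_h² p̂_h(1−p̂_h)/(n_h−1):
  stratum 1: (1450/5100)²·0.639·0.361/107 = 0.000174269
  stratum 2: (1550/5100)²·0.094·0.906/253 = 3.10927e-05
  stratum 3: (2100/5100)²·0.558·0.442/85 = 0.000491967
V̂(p̂_st) = 0.000697328; SE = √V̂ = 0.026407

p̂_st ≈ 0.4400, SE ≈ 0.0264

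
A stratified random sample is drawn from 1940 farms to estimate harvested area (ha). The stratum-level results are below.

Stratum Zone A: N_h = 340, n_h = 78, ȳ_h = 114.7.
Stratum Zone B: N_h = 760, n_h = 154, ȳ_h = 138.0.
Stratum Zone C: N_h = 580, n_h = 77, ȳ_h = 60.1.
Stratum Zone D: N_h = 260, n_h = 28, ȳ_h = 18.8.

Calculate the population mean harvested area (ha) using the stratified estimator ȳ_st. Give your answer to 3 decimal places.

N = Σ N_h = 1940. Stratum weights W_h = N_h/N.
ȳ_st = (340·114.7 + 760·138.0 + 580·60.1 + 260·18.8) / 1940 = 94.65155

ȳ_st ≈ 94.652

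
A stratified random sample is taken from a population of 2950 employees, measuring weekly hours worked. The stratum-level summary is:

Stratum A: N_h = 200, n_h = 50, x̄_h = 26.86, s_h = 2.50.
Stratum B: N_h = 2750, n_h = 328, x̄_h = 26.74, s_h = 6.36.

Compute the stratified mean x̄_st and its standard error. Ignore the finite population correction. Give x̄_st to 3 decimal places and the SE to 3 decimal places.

x̄_st ≈ 26.748, SE ≈ 0.328

x̄_st = Σ W_h x̄_h = (200·26.86 + 2750·26.74)/2950 = 26.74814
V̂(x̄_st) = Σ W_h² s_h²/n_h, with W_h = N_h/N and N = 2950:
  stratum A: (200/2950)²·2.50²/50 = 0.000574548
  stratum B: (2750/2950)²·6.36²/328 = 0.107167
V̂(x̄_st) = 0.107742
SE(x̄_st) = √0.107742 = 0.32824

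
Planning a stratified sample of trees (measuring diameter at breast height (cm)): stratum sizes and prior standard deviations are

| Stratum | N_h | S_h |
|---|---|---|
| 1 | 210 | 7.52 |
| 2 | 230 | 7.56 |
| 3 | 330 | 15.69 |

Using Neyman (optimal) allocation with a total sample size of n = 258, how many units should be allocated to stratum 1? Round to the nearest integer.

Neyman allocation: n_h = n · N_h S_h / Σ N_i S_i, with n = 258.
  stratum 1: N_h·S_h = 210·7.52 = 1579.20
  stratum 2: N_h·S_h = 230·7.56 = 1738.80
  stratum 3: N_h·S_h = 330·15.69 = 5177.70
Σ N_h S_h = 8495.70
n for stratum 1 = 258·1579.20/8495.70 = 47.958 → 48

48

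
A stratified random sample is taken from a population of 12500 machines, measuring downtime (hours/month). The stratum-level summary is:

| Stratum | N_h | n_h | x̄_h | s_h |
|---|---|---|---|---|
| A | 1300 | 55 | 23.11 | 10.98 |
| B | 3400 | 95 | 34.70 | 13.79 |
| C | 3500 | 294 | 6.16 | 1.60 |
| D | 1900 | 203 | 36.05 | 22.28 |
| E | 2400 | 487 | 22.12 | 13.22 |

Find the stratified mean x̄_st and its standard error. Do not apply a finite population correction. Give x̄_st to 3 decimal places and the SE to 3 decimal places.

x̄_st = Σ W_h x̄_h = (1300·23.11 + 3400·34.70 + 3500·6.16 + 1900·36.05 + 2400·22.12)/12500 = 23.29328
V̂(x̄_st) = Σ W_h² s_h²/n_h, with W_h = N_h/N and N = 12500:
  stratum A: (1300/12500)²·10.98²/55 = 0.0237088
  stratum B: (3400/12500)²·13.79²/95 = 0.148096
  stratum C: (3500/12500)²·1.60²/294 = 0.000682667
  stratum D: (1900/12500)²·22.28²/203 = 0.0564965
  stratum E: (2400/12500)²·13.22²/487 = 0.0132293
V̂(x̄_st) = 0.242213
SE(x̄_st) = √0.242213 = 0.492151

x̄_st ≈ 23.293, SE ≈ 0.492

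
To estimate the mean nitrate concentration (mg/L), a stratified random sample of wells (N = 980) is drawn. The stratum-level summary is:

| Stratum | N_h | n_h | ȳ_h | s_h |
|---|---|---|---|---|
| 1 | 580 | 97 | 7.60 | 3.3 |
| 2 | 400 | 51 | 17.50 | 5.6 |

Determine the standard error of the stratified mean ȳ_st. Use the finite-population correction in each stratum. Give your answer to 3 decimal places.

SE(ȳ_st) ≈ 0.349

V̂(ȳ_st) = Σ W_h² (1 − n_h/N_h) s_h²/n_h, with W_h = N_h/N and N = 980:
  stratum 1: (580/980)²·(1 − 97/580)·3.3²/97 = 0.0327476
  stratum 2: (400/980)²·(1 − 51/400)·5.6²/51 = 0.0893798
V̂(ȳ_st) = 0.122127
SE(ȳ_st) = √0.122127 = 0.349467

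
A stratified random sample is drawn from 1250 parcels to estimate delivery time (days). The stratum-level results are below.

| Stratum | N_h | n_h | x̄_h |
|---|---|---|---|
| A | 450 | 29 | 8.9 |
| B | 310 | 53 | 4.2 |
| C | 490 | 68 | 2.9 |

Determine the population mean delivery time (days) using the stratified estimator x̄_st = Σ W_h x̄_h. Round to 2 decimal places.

x̄_st ≈ 5.38

N = Σ N_h = 1250. Stratum weights W_h = N_h/N.
x̄_st = (450·8.9 + 310·4.2 + 490·2.9) / 1250 = 5.3824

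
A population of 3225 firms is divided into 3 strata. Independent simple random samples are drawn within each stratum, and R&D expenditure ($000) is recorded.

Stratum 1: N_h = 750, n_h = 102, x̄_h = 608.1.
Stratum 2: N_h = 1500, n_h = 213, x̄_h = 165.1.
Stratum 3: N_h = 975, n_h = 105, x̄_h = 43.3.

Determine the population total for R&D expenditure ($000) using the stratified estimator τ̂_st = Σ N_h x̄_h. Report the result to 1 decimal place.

τ̂_st ≈ 745942.5

τ̂_st = Σ N_h x̄_h = 750·608.1 + 1500·165.1 + 975·43.3 = 745942.5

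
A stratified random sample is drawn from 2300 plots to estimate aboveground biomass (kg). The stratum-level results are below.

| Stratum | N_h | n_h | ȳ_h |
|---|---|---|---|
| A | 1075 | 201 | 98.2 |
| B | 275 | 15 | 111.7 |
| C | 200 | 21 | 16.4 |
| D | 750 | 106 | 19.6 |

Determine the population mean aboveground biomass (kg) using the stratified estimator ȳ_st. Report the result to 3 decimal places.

N = Σ N_h = 2300. Stratum weights W_h = N_h/N.
ȳ_st = (1075·98.2 + 275·111.7 + 200·16.4 + 750·19.6) / 2300 = 67.07065

ȳ_st ≈ 67.071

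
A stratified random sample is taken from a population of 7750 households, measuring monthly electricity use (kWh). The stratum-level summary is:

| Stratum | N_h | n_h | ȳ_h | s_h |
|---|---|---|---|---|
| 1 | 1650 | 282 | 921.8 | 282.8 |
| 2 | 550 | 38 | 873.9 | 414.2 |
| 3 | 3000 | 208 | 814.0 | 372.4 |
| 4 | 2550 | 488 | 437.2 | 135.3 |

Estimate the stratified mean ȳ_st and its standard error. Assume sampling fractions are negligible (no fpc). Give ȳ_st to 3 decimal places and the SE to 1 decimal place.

ȳ_st = Σ W_h ȳ_h = (1650·921.8 + 550·873.9 + 3000·814.0 + 2550·437.2)/7750 = 717.22258
V̂(ȳ_st) = Σ W_h² s_h²/n_h, with W_h = N_h/N and N = 7750:
  stratum 1: (1650/7750)²·282.8²/282 = 12.8551
  stratum 2: (550/7750)²·414.2²/38 = 22.7383
  stratum 3: (3000/7750)²·372.4²/208 = 99.9068
  stratum 4: (2550/7750)²·135.3²/488 = 4.06118
V̂(ȳ_st) = 139.561
SE(ȳ_st) = √139.561 = 11.8136

ȳ_st ≈ 717.223, SE ≈ 11.8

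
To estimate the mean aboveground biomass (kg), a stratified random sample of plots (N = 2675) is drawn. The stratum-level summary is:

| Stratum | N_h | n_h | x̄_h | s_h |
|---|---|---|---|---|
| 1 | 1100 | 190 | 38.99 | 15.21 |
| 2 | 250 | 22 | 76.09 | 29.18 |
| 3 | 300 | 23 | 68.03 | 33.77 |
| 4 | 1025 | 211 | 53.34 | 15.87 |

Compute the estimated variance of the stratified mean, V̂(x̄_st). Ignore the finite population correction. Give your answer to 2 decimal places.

V̂(x̄_st) = Σ W_h² s_h²/n_h, with W_h = N_h/N and N = 2675:
  stratum 1: (1100/2675)²·15.21²/190 = 0.205893
  stratum 2: (250/2675)²·29.18²/22 = 0.33805
  stratum 3: (300/2675)²·33.77²/23 = 0.623633
  stratum 4: (1025/2675)²·15.87²/211 = 0.175255
V̂(x̄_st) = 1.34283

V̂(x̄_st) ≈ 1.34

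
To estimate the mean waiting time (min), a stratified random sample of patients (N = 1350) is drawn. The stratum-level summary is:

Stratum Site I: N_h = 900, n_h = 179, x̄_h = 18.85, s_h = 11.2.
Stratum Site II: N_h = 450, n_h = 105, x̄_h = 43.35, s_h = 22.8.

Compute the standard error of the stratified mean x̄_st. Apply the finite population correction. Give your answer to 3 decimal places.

SE(x̄_st) ≈ 0.819

V̂(x̄_st) = Σ W_h² (1 − n_h/N_h) s_h²/n_h, with W_h = N_h/N and N = 1350:
  stratum Site I: (900/1350)²·(1 − 179/900)·11.2²/179 = 0.249513
  stratum Site II: (450/1350)²·(1 − 105/450)·22.8²/105 = 0.42174
V̂(x̄_st) = 0.671253
SE(x̄_st) = √0.671253 = 0.8193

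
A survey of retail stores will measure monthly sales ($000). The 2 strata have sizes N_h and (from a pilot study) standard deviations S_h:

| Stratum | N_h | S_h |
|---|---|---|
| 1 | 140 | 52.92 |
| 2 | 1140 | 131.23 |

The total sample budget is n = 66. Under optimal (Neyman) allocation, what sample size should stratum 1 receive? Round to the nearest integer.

3

Neyman allocation: n_h = n · N_h S_h / Σ N_i S_i, with n = 66.
  stratum 1: N_h·S_h = 140·52.92 = 7408.80
  stratum 2: N_h·S_h = 1140·131.23 = 149602.20
Σ N_h S_h = 157011.00
n for stratum 1 = 66·7408.80/157011.00 = 3.114 → 3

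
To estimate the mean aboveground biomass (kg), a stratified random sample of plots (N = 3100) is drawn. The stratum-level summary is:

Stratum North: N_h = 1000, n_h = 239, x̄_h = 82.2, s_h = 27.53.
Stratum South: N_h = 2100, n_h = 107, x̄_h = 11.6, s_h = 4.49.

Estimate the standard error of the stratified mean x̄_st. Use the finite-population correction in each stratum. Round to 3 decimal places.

SE(x̄_st) ≈ 0.577

V̂(x̄_st) = Σ W_h² (1 − n_h/N_h) s_h²/n_h, with W_h = N_h/N and N = 3100:
  stratum North: (1000/3100)²·(1 − 239/1000)·27.53²/239 = 0.251117
  stratum South: (2100/3100)²·(1 − 107/2100)·4.49²/107 = 0.0820563
V̂(x̄_st) = 0.333173
SE(x̄_st) = √0.333173 = 0.577212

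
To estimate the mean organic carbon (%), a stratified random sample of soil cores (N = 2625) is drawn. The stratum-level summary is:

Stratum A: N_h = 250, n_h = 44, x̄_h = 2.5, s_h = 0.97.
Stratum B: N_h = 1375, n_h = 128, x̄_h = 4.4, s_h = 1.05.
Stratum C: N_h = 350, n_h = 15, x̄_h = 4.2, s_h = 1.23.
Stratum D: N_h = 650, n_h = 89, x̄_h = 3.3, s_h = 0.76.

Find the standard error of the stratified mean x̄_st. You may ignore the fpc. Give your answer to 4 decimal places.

V̂(x̄_st) = Σ W_h² s_h²/n_h, with W_h = N_h/N and N = 2625:
  stratum A: (250/2625)²·0.97²/44 = 0.00019396
  stratum B: (1375/2625)²·1.05²/128 = 0.00236328
  stratum C: (350/2625)²·1.23²/15 = 0.00179307
  stratum D: (650/2625)²·0.76²/89 = 0.000397929
V̂(x̄_st) = 0.00474824
SE(x̄_st) = √0.00474824 = 0.0689074

SE(x̄_st) ≈ 0.0689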